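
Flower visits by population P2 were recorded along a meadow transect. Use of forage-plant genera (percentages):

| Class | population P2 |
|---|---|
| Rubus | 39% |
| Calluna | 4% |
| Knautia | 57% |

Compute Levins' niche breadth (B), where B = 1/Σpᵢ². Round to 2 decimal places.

2.09

Convert percentages to proportions (divide by 100).
Σpᵢ² = 0.39² + 0.04² + 0.57² = 0.1521 + 0.0016 + 0.3249 = 0.4786
B = 1 / 0.4786 = 2.0894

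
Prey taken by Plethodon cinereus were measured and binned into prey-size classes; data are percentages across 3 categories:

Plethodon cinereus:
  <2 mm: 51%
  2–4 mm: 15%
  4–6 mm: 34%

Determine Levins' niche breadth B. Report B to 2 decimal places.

Convert percentages to proportions (divide by 100).
Σpᵢ² = 0.51² + 0.15² + 0.34² = 0.2601 + 0.0225 + 0.1156 = 0.3982
B = 1 / 0.3982 = 2.5113

2.51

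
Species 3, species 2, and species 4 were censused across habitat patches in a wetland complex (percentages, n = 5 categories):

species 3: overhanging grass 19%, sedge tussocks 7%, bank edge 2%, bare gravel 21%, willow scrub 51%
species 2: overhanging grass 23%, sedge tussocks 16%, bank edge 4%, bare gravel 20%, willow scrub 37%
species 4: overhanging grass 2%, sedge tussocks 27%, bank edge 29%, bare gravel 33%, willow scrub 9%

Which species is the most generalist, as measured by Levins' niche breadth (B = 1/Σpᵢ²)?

Convert percentages to proportions (divide by 100).
Σp_3ᵢ² = 0.19² + 0.07² + 0.02² + 0.21² + 0.51² = 0.0361 + 0.0049 + 0.0004 + 0.0441 + 0.2601 = 0.3456
B_3 = 1 / 0.3456 = 2.8935
Σp_2ᵢ² = 0.23² + 0.16² + 0.04² + 0.20² + 0.37² = 0.0529 + 0.0256 + 0.0016 + 0.0400 + 0.1369 = 0.2570
B_2 = 1 / 0.2570 = 3.8911
Σp_4ᵢ² = 0.02² + 0.27² + 0.29² + 0.33² + 0.09² = 0.0004 + 0.0729 + 0.0841 + 0.1089 + 0.0081 = 0.2744
B_4 = 1 / 0.2744 = 3.6443
Highest B → broadest niche (most generalist): species 2 (B = 3.89).

species 2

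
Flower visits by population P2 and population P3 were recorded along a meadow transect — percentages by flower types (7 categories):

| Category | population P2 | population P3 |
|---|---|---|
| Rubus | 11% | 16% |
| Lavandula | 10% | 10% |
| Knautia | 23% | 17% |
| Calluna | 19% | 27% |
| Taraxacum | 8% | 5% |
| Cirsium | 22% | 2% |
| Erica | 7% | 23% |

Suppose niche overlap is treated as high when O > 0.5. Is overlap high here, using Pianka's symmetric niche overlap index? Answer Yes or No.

Convert percentages to proportions (divide by 100).
Σ p₁ᵢp₂ᵢ = 0.0176 + 0.0100 + 0.0391 + 0.0513 + 0.0040 + 0.0044 + 0.0161 = 0.1425
Σp_1ᵢ² = 0.11² + 0.10² + 0.23² + 0.19² + 0.08² + 0.22² + 0.07² = 0.0121 + 0.0100 + 0.0529 + 0.0361 + 0.0064 + 0.0484 + 0.0049 = 0.1708
Σp_2ᵢ² = 0.16² + 0.10² + 0.17² + 0.27² + 0.05² + 0.02² + 0.23² = 0.0256 + 0.0100 + 0.0289 + 0.0729 + 0.0025 + 0.0004 + 0.0529 = 0.1932
O = 0.1425 / √(0.1708 × 0.1932) = 0.1425 / 0.18166 = 0.7844
O = 0.7844 > 0.5 → Yes.

Yes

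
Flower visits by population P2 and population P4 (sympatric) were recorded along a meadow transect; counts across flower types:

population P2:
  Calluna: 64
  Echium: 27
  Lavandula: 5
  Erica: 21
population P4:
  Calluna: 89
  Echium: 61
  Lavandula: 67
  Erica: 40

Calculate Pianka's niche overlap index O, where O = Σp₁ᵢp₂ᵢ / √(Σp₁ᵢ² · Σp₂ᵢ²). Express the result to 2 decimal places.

Proportions for population P2 (n=117): 64/117=0.5470, 27/117=0.2308, 5/117=0.0427, 21/117=0.1795
Proportions for population P4 (n=257): 89/257=0.3463, 61/257=0.2374, 67/257=0.2607, 40/257=0.1556
Σ p₁ᵢp₂ᵢ = 0.189426 + 0.054792 + 0.011132 + 0.027930 = 0.283280
Σp_1ᵢ² = 0.5470² + 0.2308² + 0.0427² + 0.1795² = 0.299209 + 0.053269 + 0.001823 + 0.032220 = 0.386521
Σp_2ᵢ² = 0.3463² + 0.2374² + 0.2607² + 0.1556² = 0.119924 + 0.056359 + 0.067964 + 0.024211 = 0.268458
O = 0.283280 / √(0.386521 × 0.268458) = 0.283280 / 0.3221252 = 0.8794

0.88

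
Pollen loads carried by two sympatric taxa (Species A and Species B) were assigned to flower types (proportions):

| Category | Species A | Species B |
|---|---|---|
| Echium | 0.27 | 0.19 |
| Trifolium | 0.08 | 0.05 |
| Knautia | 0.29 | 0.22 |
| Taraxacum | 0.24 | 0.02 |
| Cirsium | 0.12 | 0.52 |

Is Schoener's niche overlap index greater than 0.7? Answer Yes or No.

Σ|p₁ᵢ − p₂ᵢ| = 0.08 + 0.03 + 0.07 + 0.22 + 0.40 = 0.80
D = 1 − ½ × 0.80 = 1 − 0.400 = 0.6000
D = 0.6000 < 0.7 → No.

No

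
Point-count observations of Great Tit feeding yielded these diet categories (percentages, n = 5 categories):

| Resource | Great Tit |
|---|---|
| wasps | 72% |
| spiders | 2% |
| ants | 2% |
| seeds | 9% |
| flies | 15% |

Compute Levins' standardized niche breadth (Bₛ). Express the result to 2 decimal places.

Convert percentages to proportions (divide by 100).
Σpᵢ² = 0.72² + 0.02² + 0.02² + 0.09² + 0.15² = 0.5184 + 0.0004 + 0.0004 + 0.0081 + 0.0225 = 0.5498
B = 1 / 0.5498 = 1.8188
Bₛ = (B − 1)/(n − 1) = (1.8188 − 1)/(5 − 1) = 0.8188/4 = 0.2047

0.20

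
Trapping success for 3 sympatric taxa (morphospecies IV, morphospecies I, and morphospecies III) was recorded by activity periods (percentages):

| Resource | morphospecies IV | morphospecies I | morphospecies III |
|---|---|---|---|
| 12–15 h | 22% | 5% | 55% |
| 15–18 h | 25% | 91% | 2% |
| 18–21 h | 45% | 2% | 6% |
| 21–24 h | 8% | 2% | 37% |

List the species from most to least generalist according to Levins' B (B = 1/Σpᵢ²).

Convert percentages to proportions (divide by 100).
Σp_IVᵢ² = 0.22² + 0.25² + 0.45² + 0.08² = 0.0484 + 0.0625 + 0.2025 + 0.0064 = 0.3198
B_IV = 1 / 0.3198 = 3.1270
Σp_Iᵢ² = 0.05² + 0.91² + 0.02² + 0.02² = 0.0025 + 0.8281 + 0.0004 + 0.0004 = 0.8314
B_I = 1 / 0.8314 = 1.2028
Σp_IIIᵢ² = 0.55² + 0.02² + 0.06² + 0.37² = 0.3025 + 0.0004 + 0.0036 + 0.1369 = 0.4434
B_III = 1 / 0.4434 = 2.2553
Ranking by B (broadest → narrowest): morphospecies IV (3.13) > morphospecies III (2.26) > morphospecies I (1.20)

morphospecies IV > morphospecies III > morphospecies I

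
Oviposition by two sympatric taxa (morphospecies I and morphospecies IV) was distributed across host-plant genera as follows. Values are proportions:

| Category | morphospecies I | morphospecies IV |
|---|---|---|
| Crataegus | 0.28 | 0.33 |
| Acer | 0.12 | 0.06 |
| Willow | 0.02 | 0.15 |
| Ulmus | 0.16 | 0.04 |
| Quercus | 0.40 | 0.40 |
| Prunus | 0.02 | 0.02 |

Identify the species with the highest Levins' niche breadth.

morphospecies I

Σp_Iᵢ² = 0.28² + 0.12² + 0.02² + 0.16² + 0.40² + 0.02² = 0.0784 + 0.0144 + 0.0004 + 0.0256 + 0.1600 + 0.0004 = 0.2792
B_I = 1 / 0.2792 = 3.5817
Σp_IVᵢ² = 0.33² + 0.06² + 0.15² + 0.04² + 0.40² + 0.02² = 0.1089 + 0.0036 + 0.0225 + 0.0016 + 0.1600 + 0.0004 = 0.2970
B_IV = 1 / 0.2970 = 3.3670
Highest B → broadest niche (most generalist): morphospecies I (B = 3.58).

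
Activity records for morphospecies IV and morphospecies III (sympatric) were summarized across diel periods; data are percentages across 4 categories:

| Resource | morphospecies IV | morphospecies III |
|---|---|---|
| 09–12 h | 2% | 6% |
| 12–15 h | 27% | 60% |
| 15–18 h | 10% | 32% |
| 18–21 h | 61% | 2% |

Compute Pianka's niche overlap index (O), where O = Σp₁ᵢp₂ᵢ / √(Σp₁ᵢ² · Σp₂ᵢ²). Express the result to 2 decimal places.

Convert percentages to proportions (divide by 100).
Σ p₁ᵢp₂ᵢ = 0.0012 + 0.1620 + 0.0320 + 0.0122 = 0.2074
Σp_1ᵢ² = 0.02² + 0.27² + 0.10² + 0.61² = 0.0004 + 0.0729 + 0.0100 + 0.3721 = 0.4554
Σp_2ᵢ² = 0.06² + 0.60² + 0.32² + 0.02² = 0.0036 + 0.3600 + 0.1024 + 0.0004 = 0.4664
O = 0.2074 / √(0.4554 × 0.4664) = 0.2074 / 0.46087 = 0.4500

0.45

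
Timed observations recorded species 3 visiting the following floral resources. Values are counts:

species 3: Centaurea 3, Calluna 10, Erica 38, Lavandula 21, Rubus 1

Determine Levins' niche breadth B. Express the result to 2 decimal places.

Proportions for species 3 (n=73): 3/73=0.0411, 10/73=0.1370, 38/73=0.5205, 21/73=0.2877, 1/73=0.0137
Σpᵢ² = 0.0411² + 0.1370² + 0.5205² + 0.2877² + 0.0137² = 0.001689 + 0.018769 + 0.270920 + 0.082771 + 0.000188 = 0.374337
B = 1 / 0.374337 = 2.6714

2.67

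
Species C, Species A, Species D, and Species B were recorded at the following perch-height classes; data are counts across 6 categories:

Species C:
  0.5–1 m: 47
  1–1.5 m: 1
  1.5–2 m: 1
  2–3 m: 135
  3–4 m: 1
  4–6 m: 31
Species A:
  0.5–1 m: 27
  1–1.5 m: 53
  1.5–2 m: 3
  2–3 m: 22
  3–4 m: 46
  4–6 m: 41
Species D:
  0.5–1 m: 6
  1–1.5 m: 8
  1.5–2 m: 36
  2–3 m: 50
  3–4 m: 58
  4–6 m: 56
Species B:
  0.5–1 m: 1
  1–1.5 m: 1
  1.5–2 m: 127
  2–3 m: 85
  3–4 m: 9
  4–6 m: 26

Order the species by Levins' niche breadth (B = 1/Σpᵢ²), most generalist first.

Proportions for Species C (n=216): 47/216=0.2176, 1/216=0.0046, 1/216=0.0046, 135/216=0.6250, 1/216=0.0046, 31/216=0.1435
Proportions for Species A (n=192): 27/192=0.1406, 53/192=0.2760, 3/192=0.0156, 22/192=0.1146, 46/192=0.2396, 41/192=0.2135
Proportions for Species D (n=214): 6/214=0.0280, 8/214=0.0374, 36/214=0.1682, 50/214=0.2336, 58/214=0.2710, 56/214=0.2617
Proportions for Species B (n=249): 1/249=0.0040, 1/249=0.0040, 127/249=0.5100, 85/249=0.3414, 9/249=0.0361, 26/249=0.1044
Σp_Cᵢ² = 0.2176² + 0.0046² + 0.0046² + 0.6250² + 0.0046² + 0.1435² = 0.047350 + 0.000021 + 0.000021 + 0.390625 + 0.000021 + 0.020592 = 0.458630
B_C = 1 / 0.458630 = 2.1804
Σp_Aᵢ² = 0.1406² + 0.2760² + 0.0156² + 0.1146² + 0.2396² + 0.2135² = 0.019768 + 0.076176 + 0.000243 + 0.013133 + 0.057408 + 0.045582 = 0.212310
B_A = 1 / 0.212310 = 4.7101
Σp_Dᵢ² = 0.0280² + 0.0374² + 0.1682² + 0.2336² + 0.2710² + 0.2617² = 0.000784 + 0.001399 + 0.028291 + 0.054569 + 0.073441 + 0.068487 = 0.226971
B_D = 1 / 0.226971 = 4.4058
Σp_Bᵢ² = 0.0040² + 0.0040² + 0.5100² + 0.3414² + 0.0361² + 0.1044² = 0.000016 + 0.000016 + 0.260100 + 0.116554 + 0.001303 + 0.010899 = 0.388888
B_B = 1 / 0.388888 = 2.5714
Ranking by B (broadest → narrowest): Species A (4.71) > Species D (4.41) > Species B (2.57) > Species C (2.18)

Species A > Species D > Species B > Species C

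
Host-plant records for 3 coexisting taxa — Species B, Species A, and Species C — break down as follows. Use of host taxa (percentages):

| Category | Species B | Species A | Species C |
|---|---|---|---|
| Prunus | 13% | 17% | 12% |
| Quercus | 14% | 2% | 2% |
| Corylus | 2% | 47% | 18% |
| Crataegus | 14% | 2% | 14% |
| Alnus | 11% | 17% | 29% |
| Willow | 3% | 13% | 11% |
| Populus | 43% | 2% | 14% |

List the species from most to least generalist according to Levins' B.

Convert percentages to proportions (divide by 100).
Σp_Bᵢ² = 0.13² + 0.14² + 0.02² + 0.14² + 0.11² + 0.03² + 0.43² = 0.0169 + 0.0196 + 0.0004 + 0.0196 + 0.0121 + 0.0009 + 0.1849 = 0.2544
B_B = 1 / 0.2544 = 3.9308
Σp_Aᵢ² = 0.17² + 0.02² + 0.47² + 0.02² + 0.17² + 0.13² + 0.02² = 0.0289 + 0.0004 + 0.2209 + 0.0004 + 0.0289 + 0.0169 + 0.0004 = 0.2968
B_A = 1 / 0.2968 = 3.3693
Σp_Cᵢ² = 0.12² + 0.02² + 0.18² + 0.14² + 0.29² + 0.11² + 0.14² = 0.0144 + 0.0004 + 0.0324 + 0.0196 + 0.0841 + 0.0121 + 0.0196 = 0.1826
B_C = 1 / 0.1826 = 5.4765
Ranking by B (broadest → narrowest): Species C (5.48) > Species B (3.93) > Species A (3.37)

Species C > Species B > Species A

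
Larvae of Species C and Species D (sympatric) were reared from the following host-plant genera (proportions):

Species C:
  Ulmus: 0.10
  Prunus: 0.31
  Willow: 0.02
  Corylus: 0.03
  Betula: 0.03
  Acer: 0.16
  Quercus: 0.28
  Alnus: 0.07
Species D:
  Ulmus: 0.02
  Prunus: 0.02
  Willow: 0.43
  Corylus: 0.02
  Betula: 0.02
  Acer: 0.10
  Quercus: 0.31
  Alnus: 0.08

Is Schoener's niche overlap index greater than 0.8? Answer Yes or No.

Σ|p₁ᵢ − p₂ᵢ| = 0.08 + 0.29 + 0.41 + 0.01 + 0.01 + 0.06 + 0.03 + 0.01 = 0.90
D = 1 − ½ × 0.90 = 1 − 0.450 = 0.5500
D = 0.5500 < 0.8 → No.

No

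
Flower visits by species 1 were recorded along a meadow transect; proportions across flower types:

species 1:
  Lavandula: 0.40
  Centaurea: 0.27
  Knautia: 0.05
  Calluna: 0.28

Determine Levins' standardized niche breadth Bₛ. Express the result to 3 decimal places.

Σpᵢ² = 0.40² + 0.27² + 0.05² + 0.28² = 0.1600 + 0.0729 + 0.0025 + 0.0784 = 0.3138
B = 1 / 0.3138 = 3.18674
Bₛ = (B − 1)/(n − 1) = (3.18674 − 1)/(4 − 1) = 2.18674/3 = 0.72891

0.729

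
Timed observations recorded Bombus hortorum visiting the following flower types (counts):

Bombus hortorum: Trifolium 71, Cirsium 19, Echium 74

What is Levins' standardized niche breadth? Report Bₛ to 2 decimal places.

Proportions for Bombus hortorum (n=164): 71/164=0.4329, 19/164=0.1159, 74/164=0.4512
Σpᵢ² = 0.4329² + 0.1159² + 0.4512² = 0.187402 + 0.013433 + 0.203581 = 0.404416
B = 1 / 0.404416 = 2.4727
Bₛ = (B − 1)/(n − 1) = (2.4727 − 1)/(3 − 1) = 1.4727/2 = 0.7364

0.74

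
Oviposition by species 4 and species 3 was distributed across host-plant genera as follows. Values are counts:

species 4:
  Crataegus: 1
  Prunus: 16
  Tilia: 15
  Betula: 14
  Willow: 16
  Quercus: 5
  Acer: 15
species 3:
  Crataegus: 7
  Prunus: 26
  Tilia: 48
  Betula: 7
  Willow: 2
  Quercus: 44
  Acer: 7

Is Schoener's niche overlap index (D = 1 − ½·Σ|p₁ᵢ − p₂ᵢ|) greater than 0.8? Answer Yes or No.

No

Proportions for species 4 (n=82): 1/82=0.0122, 16/82=0.1951, 15/82=0.1829, 14/82=0.1707, 16/82=0.1951, 5/82=0.0610, 15/82=0.1829
Proportions for species 3 (n=141): 7/141=0.0496, 26/141=0.1844, 48/141=0.3404, 7/141=0.0496, 2/141=0.0142, 44/141=0.3121, 7/141=0.0496
Σ|p₁ᵢ − p₂ᵢ| = 0.0374 + 0.0107 + 0.1575 + 0.1211 + 0.1809 + 0.2511 + 0.1333 = 0.8920
D = 1 − ½ × 0.8920 = 1 − 0.44600 = 0.55400
D = 0.55400 < 0.8 → No.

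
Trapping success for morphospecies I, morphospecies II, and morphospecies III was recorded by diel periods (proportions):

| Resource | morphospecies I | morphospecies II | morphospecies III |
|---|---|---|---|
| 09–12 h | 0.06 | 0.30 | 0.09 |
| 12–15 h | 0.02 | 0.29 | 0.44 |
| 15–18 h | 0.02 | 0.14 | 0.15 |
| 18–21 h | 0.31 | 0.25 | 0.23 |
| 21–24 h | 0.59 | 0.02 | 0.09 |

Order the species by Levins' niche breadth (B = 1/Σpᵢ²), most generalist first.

morphospecies II > morphospecies III > morphospecies I

Σp_Iᵢ² = 0.06² + 0.02² + 0.02² + 0.31² + 0.59² = 0.0036 + 0.0004 + 0.0004 + 0.0961 + 0.3481 = 0.4486
B_I = 1 / 0.4486 = 2.2292
Σp_IIᵢ² = 0.30² + 0.29² + 0.14² + 0.25² + 0.02² = 0.0900 + 0.0841 + 0.0196 + 0.0625 + 0.0004 = 0.2566
B_II = 1 / 0.2566 = 3.8971
Σp_IIIᵢ² = 0.09² + 0.44² + 0.15² + 0.23² + 0.09² = 0.0081 + 0.1936 + 0.0225 + 0.0529 + 0.0081 = 0.2852
B_III = 1 / 0.2852 = 3.5063
Ranking by B (broadest → narrowest): morphospecies II (3.90) > morphospecies III (3.51) > morphospecies I (2.23)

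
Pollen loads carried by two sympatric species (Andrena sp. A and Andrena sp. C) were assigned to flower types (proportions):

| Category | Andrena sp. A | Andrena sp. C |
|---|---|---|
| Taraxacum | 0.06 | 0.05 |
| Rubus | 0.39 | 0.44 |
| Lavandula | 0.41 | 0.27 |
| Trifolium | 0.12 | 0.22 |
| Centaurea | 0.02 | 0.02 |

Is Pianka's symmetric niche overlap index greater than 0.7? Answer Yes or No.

Yes

Σ p₁ᵢp₂ᵢ = 0.0030 + 0.1716 + 0.1107 + 0.0264 + 0.0004 = 0.3121
Σp_1ᵢ² = 0.06² + 0.39² + 0.41² + 0.12² + 0.02² = 0.0036 + 0.1521 + 0.1681 + 0.0144 + 0.0004 = 0.3386
Σp_2ᵢ² = 0.05² + 0.44² + 0.27² + 0.22² + 0.02² = 0.0025 + 0.1936 + 0.0729 + 0.0484 + 0.0004 = 0.3178
O = 0.3121 / √(0.3386 × 0.3178) = 0.3121 / 0.32804 = 0.9514
O = 0.9514 > 0.7 → Yes.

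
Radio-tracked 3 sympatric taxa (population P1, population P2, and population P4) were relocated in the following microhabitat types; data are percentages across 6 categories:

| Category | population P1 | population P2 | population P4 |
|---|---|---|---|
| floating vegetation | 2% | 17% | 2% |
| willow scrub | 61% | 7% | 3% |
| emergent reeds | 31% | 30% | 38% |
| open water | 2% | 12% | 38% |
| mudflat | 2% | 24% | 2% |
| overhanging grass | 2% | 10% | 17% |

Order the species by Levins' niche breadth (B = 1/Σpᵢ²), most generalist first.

population P2 > population P4 > population P1

Convert percentages to proportions (divide by 100).
Σp_P1ᵢ² = 0.02² + 0.61² + 0.31² + 0.02² + 0.02² + 0.02² = 0.0004 + 0.3721 + 0.0961 + 0.0004 + 0.0004 + 0.0004 = 0.4698
B_P1 = 1 / 0.4698 = 2.1286
Σp_P2ᵢ² = 0.17² + 0.07² + 0.30² + 0.12² + 0.24² + 0.10² = 0.0289 + 0.0049 + 0.0900 + 0.0144 + 0.0576 + 0.0100 = 0.2058
B_P2 = 1 / 0.2058 = 4.8591
Σp_P4ᵢ² = 0.02² + 0.03² + 0.38² + 0.38² + 0.02² + 0.17² = 0.0004 + 0.0009 + 0.1444 + 0.1444 + 0.0004 + 0.0289 = 0.3194
B_P4 = 1 / 0.3194 = 3.1309
Ranking by B (broadest → narrowest): population P2 (4.86) > population P4 (3.13) > population P1 (2.13)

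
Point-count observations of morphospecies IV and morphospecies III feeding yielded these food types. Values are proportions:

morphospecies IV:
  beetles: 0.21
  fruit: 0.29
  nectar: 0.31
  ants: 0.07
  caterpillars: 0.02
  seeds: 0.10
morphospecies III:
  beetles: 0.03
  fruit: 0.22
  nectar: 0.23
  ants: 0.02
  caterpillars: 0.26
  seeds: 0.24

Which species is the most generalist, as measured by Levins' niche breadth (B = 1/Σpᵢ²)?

morphospecies III

Σp_IVᵢ² = 0.21² + 0.29² + 0.31² + 0.07² + 0.02² + 0.10² = 0.0441 + 0.0841 + 0.0961 + 0.0049 + 0.0004 + 0.0100 = 0.2396
B_IV = 1 / 0.2396 = 4.1736
Σp_IIIᵢ² = 0.03² + 0.22² + 0.23² + 0.02² + 0.26² + 0.24² = 0.0009 + 0.0484 + 0.0529 + 0.0004 + 0.0676 + 0.0576 = 0.2278
B_III = 1 / 0.2278 = 4.3898
Highest B → broadest niche (most generalist): morphospecies III (B = 4.39).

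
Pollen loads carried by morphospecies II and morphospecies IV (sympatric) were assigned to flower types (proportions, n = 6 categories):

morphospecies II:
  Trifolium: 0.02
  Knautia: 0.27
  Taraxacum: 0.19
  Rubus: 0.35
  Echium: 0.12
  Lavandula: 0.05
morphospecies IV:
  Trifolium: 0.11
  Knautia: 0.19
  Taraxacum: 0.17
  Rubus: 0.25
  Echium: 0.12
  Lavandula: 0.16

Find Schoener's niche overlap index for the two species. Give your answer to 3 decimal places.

0.800

Σ|p₁ᵢ − p₂ᵢ| = 0.09 + 0.08 + 0.02 + 0.10 + 0.00 + 0.11 = 0.40
D = 1 − ½ × 0.40 = 1 − 0.200 = 0.80000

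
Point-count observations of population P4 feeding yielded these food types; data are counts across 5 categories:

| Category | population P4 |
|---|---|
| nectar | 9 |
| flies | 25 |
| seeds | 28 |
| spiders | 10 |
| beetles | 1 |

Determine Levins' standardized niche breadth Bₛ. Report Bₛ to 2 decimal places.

Proportions for population P4 (n=73): 9/73=0.1233, 25/73=0.3425, 28/73=0.3836, 10/73=0.1370, 1/73=0.0137
Σpᵢ² = 0.1233² + 0.3425² + 0.3836² + 0.1370² + 0.0137² = 0.015203 + 0.117306 + 0.147149 + 0.018769 + 0.000188 = 0.298615
B = 1 / 0.298615 = 3.3488
Bₛ = (B − 1)/(n − 1) = (3.3488 − 1)/(5 − 1) = 2.3488/4 = 0.5872

0.59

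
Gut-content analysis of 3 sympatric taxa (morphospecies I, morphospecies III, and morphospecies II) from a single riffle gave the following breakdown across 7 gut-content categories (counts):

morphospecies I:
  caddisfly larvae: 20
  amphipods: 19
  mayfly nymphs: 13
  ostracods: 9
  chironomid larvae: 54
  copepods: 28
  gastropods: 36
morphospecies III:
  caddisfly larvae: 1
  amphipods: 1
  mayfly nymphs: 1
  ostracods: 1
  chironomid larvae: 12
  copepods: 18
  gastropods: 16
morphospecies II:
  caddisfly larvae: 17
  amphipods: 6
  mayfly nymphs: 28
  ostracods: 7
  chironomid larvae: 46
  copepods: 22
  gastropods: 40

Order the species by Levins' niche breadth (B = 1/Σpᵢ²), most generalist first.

Proportions for morphospecies I (n=179): 20/179=0.1117, 19/179=0.1061, 13/179=0.0726, 9/179=0.0503, 54/179=0.3017, 28/179=0.1564, 36/179=0.2011
Proportions for morphospecies III (n=50): 1/50=0.0200, 1/50=0.0200, 1/50=0.0200, 1/50=0.0200, 12/50=0.2400, 18/50=0.3600, 16/50=0.3200
Proportions for morphospecies II (n=166): 17/166=0.1024, 6/166=0.0361, 28/166=0.1687, 7/166=0.0422, 46/166=0.2771, 22/166=0.1325, 40/166=0.2410
Σp_Iᵢ² = 0.1117² + 0.1061² + 0.0726² + 0.0503² + 0.3017² + 0.1564² + 0.2011² = 0.012477 + 0.011257 + 0.005271 + 0.002530 + 0.091023 + 0.024461 + 0.040441 = 0.187460
B_I = 1 / 0.187460 = 5.3345
Σp_IIIᵢ² = 0.0200² + 0.0200² + 0.0200² + 0.0200² + 0.2400² + 0.3600² + 0.3200² = 0.000400 + 0.000400 + 0.000400 + 0.000400 + 0.057600 + 0.129600 + 0.102400 = 0.291200
B_III = 1 / 0.291200 = 3.4341
Σp_IIᵢ² = 0.1024² + 0.0361² + 0.1687² + 0.0422² + 0.2771² + 0.1325² + 0.2410² = 0.010486 + 0.001303 + 0.028460 + 0.001781 + 0.076784 + 0.017556 + 0.058081 = 0.194451
B_II = 1 / 0.194451 = 5.1427
Ranking by B (broadest → narrowest): morphospecies I (5.33) > morphospecies II (5.14) > morphospecies III (3.43)

morphospecies I > morphospecies II > morphospecies III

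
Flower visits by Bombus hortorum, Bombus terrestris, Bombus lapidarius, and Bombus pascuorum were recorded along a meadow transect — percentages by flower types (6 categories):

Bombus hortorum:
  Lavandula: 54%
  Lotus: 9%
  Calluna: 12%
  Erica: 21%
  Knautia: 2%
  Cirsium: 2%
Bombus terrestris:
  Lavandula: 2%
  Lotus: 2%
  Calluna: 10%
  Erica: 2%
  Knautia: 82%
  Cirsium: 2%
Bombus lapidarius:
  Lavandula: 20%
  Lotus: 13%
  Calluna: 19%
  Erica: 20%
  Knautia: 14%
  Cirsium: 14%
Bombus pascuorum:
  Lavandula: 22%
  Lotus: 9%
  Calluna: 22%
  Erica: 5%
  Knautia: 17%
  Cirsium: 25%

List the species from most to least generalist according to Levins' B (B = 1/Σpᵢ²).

Bombus lapidarius > Bombus pascuorum > Bombus hortorum > Bombus terrestris

Convert percentages to proportions (divide by 100).
Σp_hortᵢ² = 0.54² + 0.09² + 0.12² + 0.21² + 0.02² + 0.02² = 0.2916 + 0.0081 + 0.0144 + 0.0441 + 0.0004 + 0.0004 = 0.3590
B_hort = 1 / 0.3590 = 2.7855
Σp_terrᵢ² = 0.02² + 0.02² + 0.10² + 0.02² + 0.82² + 0.02² = 0.0004 + 0.0004 + 0.0100 + 0.0004 + 0.6724 + 0.0004 = 0.6840
B_terr = 1 / 0.6840 = 1.4620
Σp_lapiᵢ² = 0.20² + 0.13² + 0.19² + 0.20² + 0.14² + 0.14² = 0.0400 + 0.0169 + 0.0361 + 0.0400 + 0.0196 + 0.0196 = 0.1722
B_lapi = 1 / 0.1722 = 5.8072
Σp_pascᵢ² = 0.22² + 0.09² + 0.22² + 0.05² + 0.17² + 0.25² = 0.0484 + 0.0081 + 0.0484 + 0.0025 + 0.0289 + 0.0625 = 0.1988
B_pasc = 1 / 0.1988 = 5.0302
Ranking by B (broadest → narrowest): Bombus lapidarius (5.81) > Bombus pascuorum (5.03) > Bombus hortorum (2.79) > Bombus terrestris (1.46)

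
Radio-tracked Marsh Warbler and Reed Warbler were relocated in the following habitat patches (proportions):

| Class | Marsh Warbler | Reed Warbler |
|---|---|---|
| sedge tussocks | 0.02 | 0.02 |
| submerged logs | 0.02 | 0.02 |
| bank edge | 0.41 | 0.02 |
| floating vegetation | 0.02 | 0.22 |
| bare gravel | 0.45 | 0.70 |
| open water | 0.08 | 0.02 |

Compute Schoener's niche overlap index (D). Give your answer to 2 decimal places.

0.55

Σ|p₁ᵢ − p₂ᵢ| = 0.00 + 0.00 + 0.39 + 0.20 + 0.25 + 0.06 = 0.90
D = 1 − ½ × 0.90 = 1 − 0.450 = 0.5500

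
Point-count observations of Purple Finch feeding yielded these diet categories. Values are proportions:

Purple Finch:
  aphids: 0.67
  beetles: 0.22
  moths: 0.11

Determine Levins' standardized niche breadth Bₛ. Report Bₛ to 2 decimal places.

Σpᵢ² = 0.67² + 0.22² + 0.11² = 0.4489 + 0.0484 + 0.0121 = 0.5094
B = 1 / 0.5094 = 1.9631
Bₛ = (B − 1)/(n − 1) = (1.9631 − 1)/(3 − 1) = 0.9631/2 = 0.4816

0.48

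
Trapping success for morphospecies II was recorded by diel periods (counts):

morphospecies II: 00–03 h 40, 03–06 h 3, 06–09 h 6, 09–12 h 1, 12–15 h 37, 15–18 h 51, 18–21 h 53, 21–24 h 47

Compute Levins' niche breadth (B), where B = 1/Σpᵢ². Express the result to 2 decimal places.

5.33

Proportions for morphospecies II (n=238): 40/238=0.1681, 3/238=0.0126, 6/238=0.0252, 1/238=0.0042, 37/238=0.1555, 51/238=0.2143, 53/238=0.2227, 47/238=0.1975
Σpᵢ² = 0.1681² + 0.0126² + 0.0252² + 0.0042² + 0.1555² + 0.2143² + 0.2227² + 0.1975² = 0.028258 + 0.000159 + 0.000635 + 0.000018 + 0.024180 + 0.045924 + 0.049595 + 0.039006 = 0.187775
B = 1 / 0.187775 = 5.3255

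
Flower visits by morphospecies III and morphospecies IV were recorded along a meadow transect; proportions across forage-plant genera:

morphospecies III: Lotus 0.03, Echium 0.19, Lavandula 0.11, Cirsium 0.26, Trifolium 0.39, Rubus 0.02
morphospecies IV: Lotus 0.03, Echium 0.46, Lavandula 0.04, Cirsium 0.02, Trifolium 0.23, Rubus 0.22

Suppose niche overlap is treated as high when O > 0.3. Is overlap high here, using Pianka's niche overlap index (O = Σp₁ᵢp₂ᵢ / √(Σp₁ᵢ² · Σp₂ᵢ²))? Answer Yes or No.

Yes

Σ p₁ᵢp₂ᵢ = 0.0009 + 0.0874 + 0.0044 + 0.0052 + 0.0897 + 0.0044 = 0.1920
Σp_1ᵢ² = 0.03² + 0.19² + 0.11² + 0.26² + 0.39² + 0.02² = 0.0009 + 0.0361 + 0.0121 + 0.0676 + 0.1521 + 0.0004 = 0.2692
Σp_2ᵢ² = 0.03² + 0.46² + 0.04² + 0.02² + 0.23² + 0.22² = 0.0009 + 0.2116 + 0.0016 + 0.0004 + 0.0529 + 0.0484 = 0.3158
O = 0.1920 / √(0.2692 × 0.3158) = 0.1920 / 0.29157 = 0.6585
O = 0.6585 > 0.3 → Yes.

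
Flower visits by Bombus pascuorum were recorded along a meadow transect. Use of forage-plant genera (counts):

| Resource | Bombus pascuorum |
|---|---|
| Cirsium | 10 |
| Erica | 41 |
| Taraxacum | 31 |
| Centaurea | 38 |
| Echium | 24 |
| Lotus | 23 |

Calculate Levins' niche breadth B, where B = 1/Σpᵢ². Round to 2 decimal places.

5.27

Proportions for Bombus pascuorum (n=167): 10/167=0.0599, 41/167=0.2455, 31/167=0.1856, 38/167=0.2275, 24/167=0.1437, 23/167=0.1377
Σpᵢ² = 0.0599² + 0.2455² + 0.1856² + 0.2275² + 0.1437² + 0.1377² = 0.003588 + 0.060270 + 0.034447 + 0.051756 + 0.020650 + 0.018961 = 0.189672
B = 1 / 0.189672 = 5.2723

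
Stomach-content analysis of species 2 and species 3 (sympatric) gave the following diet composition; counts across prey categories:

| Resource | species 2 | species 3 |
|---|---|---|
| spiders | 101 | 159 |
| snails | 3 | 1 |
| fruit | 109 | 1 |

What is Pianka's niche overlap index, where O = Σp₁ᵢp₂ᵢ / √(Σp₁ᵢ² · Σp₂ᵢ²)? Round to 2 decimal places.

Proportions for species 2 (n=213): 101/213=0.4742, 3/213=0.0141, 109/213=0.5117
Proportions for species 3 (n=161): 159/161=0.9876, 1/161=0.0062, 1/161=0.0062
Σ p₁ᵢp₂ᵢ = 0.468320 + 0.000087 + 0.003173 = 0.471580
Σp_1ᵢ² = 0.4742² + 0.0141² + 0.5117² = 0.224866 + 0.000199 + 0.261837 = 0.486902
Σp_2ᵢ² = 0.9876² + 0.0062² + 0.0062² = 0.975354 + 0.000038 + 0.000038 = 0.975430
O = 0.471580 / √(0.486902 × 0.975430) = 0.471580 / 0.6891580 = 0.6843

0.68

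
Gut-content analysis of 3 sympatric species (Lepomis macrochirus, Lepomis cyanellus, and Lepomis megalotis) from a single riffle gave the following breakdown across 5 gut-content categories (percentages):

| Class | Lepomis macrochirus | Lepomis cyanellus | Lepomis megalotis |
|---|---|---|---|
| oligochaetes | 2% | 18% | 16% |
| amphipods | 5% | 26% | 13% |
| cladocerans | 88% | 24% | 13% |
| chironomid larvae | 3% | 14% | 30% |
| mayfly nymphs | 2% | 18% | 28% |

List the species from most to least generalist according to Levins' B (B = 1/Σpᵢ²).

Convert percentages to proportions (divide by 100).
Σp_macrᵢ² = 0.02² + 0.05² + 0.88² + 0.03² + 0.02² = 0.0004 + 0.0025 + 0.7744 + 0.0009 + 0.0004 = 0.7786
B_macr = 1 / 0.7786 = 1.2844
Σp_cyanᵢ² = 0.18² + 0.26² + 0.24² + 0.14² + 0.18² = 0.0324 + 0.0676 + 0.0576 + 0.0196 + 0.0324 = 0.2096
B_cyan = 1 / 0.2096 = 4.7710
Σp_megaᵢ² = 0.16² + 0.13² + 0.13² + 0.30² + 0.28² = 0.0256 + 0.0169 + 0.0169 + 0.0900 + 0.0784 = 0.2278
B_mega = 1 / 0.2278 = 4.3898
Ranking by B (broadest → narrowest): Lepomis cyanellus (4.77) > Lepomis megalotis (4.39) > Lepomis macrochirus (1.28)

Lepomis cyanellus > Lepomis megalotis > Lepomis macrochirus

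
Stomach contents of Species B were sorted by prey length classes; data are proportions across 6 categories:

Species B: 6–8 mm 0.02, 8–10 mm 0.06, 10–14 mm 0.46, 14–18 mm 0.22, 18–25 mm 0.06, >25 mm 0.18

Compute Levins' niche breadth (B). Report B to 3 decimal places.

3.333

Σpᵢ² = 0.02² + 0.06² + 0.46² + 0.22² + 0.06² + 0.18² = 0.0004 + 0.0036 + 0.2116 + 0.0484 + 0.0036 + 0.0324 = 0.3000
B = 1 / 0.3000 = 3.33333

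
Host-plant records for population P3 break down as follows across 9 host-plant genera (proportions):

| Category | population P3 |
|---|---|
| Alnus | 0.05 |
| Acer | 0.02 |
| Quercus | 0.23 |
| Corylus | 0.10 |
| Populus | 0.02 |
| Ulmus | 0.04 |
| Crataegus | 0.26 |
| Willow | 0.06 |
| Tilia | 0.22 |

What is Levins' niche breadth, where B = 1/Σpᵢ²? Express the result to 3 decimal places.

5.336

Σpᵢ² = 0.05² + 0.02² + 0.23² + 0.10² + 0.02² + 0.04² + 0.26² + 0.06² + 0.22² = 0.0025 + 0.0004 + 0.0529 + 0.0100 + 0.0004 + 0.0016 + 0.0676 + 0.0036 + 0.0484 = 0.1874
B = 1 / 0.1874 = 5.33618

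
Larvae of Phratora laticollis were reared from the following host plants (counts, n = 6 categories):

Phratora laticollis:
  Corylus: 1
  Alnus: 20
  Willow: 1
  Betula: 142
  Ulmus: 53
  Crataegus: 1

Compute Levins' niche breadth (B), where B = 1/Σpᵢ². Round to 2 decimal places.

2.03

Proportions for Phratora laticollis (n=218): 1/218=0.0046, 20/218=0.0917, 1/218=0.0046, 142/218=0.6514, 53/218=0.2431, 1/218=0.0046
Σpᵢ² = 0.0046² + 0.0917² + 0.0046² + 0.6514² + 0.2431² + 0.0046² = 0.000021 + 0.008409 + 0.000021 + 0.424322 + 0.059098 + 0.000021 = 0.491892
B = 1 / 0.491892 = 2.0330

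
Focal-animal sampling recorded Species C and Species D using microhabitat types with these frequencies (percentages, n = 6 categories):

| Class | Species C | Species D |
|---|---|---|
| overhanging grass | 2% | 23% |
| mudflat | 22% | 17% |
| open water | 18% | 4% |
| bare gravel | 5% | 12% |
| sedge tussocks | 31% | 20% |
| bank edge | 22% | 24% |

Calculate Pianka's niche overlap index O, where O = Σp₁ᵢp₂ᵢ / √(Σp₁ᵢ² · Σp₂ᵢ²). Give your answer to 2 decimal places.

Convert percentages to proportions (divide by 100).
Σ p₁ᵢp₂ᵢ = 0.0046 + 0.0374 + 0.0072 + 0.0060 + 0.0620 + 0.0528 = 0.1700
Σp_1ᵢ² = 0.02² + 0.22² + 0.18² + 0.05² + 0.31² + 0.22² = 0.0004 + 0.0484 + 0.0324 + 0.0025 + 0.0961 + 0.0484 = 0.2282
Σp_2ᵢ² = 0.23² + 0.17² + 0.04² + 0.12² + 0.20² + 0.24² = 0.0529 + 0.0289 + 0.0016 + 0.0144 + 0.0400 + 0.0576 = 0.1954
O = 0.1700 / √(0.2282 × 0.1954) = 0.1700 / 0.21116 = 0.8051

0.81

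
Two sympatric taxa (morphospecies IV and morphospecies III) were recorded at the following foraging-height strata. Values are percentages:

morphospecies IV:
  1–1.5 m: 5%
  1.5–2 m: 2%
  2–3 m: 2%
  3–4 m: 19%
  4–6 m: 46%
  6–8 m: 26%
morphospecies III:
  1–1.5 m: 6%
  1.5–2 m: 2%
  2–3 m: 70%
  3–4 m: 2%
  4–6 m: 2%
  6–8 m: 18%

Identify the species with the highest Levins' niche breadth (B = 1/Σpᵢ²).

Convert percentages to proportions (divide by 100).
Σp_IVᵢ² = 0.05² + 0.02² + 0.02² + 0.19² + 0.46² + 0.26² = 0.0025 + 0.0004 + 0.0004 + 0.0361 + 0.2116 + 0.0676 = 0.3186
B_IV = 1 / 0.3186 = 3.1387
Σp_IIIᵢ² = 0.06² + 0.02² + 0.70² + 0.02² + 0.02² + 0.18² = 0.0036 + 0.0004 + 0.4900 + 0.0004 + 0.0004 + 0.0324 = 0.5272
B_III = 1 / 0.5272 = 1.8968
Highest B → broadest niche (most generalist): morphospecies IV (B = 3.14).

morphospecies IV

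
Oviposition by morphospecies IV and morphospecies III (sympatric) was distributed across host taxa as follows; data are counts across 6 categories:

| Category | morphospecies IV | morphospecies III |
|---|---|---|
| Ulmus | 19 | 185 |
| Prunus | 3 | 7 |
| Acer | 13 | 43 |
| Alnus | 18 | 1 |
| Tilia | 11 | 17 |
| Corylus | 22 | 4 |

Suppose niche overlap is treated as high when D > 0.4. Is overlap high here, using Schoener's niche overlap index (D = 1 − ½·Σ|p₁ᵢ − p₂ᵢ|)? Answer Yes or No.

Yes

Proportions for morphospecies IV (n=86): 19/86=0.2209, 3/86=0.0349, 13/86=0.1512, 18/86=0.2093, 11/86=0.1279, 22/86=0.2558
Proportions for morphospecies III (n=257): 185/257=0.7198, 7/257=0.0272, 43/257=0.1673, 1/257=0.0039, 17/257=0.0661, 4/257=0.0156
Σ|p₁ᵢ − p₂ᵢ| = 0.4989 + 0.0077 + 0.0161 + 0.2054 + 0.0618 + 0.2402 = 1.0301
D = 1 − ½ × 1.0301 = 1 − 0.51505 = 0.48495
D = 0.48495 > 0.4 → Yes.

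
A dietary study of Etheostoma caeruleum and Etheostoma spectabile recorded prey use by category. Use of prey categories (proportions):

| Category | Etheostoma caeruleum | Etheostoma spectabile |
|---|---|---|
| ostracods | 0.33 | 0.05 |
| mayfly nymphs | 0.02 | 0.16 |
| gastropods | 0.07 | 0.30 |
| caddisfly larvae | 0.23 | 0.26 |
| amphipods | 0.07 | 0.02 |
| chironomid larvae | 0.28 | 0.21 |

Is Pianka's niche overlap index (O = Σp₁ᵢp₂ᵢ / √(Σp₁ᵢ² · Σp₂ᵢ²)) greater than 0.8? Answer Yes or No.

No

Σ p₁ᵢp₂ᵢ = 0.0165 + 0.0032 + 0.0210 + 0.0598 + 0.0014 + 0.0588 = 0.1607
Σp_1ᵢ² = 0.33² + 0.02² + 0.07² + 0.23² + 0.07² + 0.28² = 0.1089 + 0.0004 + 0.0049 + 0.0529 + 0.0049 + 0.0784 = 0.2504
Σp_2ᵢ² = 0.05² + 0.16² + 0.30² + 0.26² + 0.02² + 0.21² = 0.0025 + 0.0256 + 0.0900 + 0.0676 + 0.0004 + 0.0441 = 0.2302
O = 0.1607 / √(0.2504 × 0.2302) = 0.1607 / 0.24009 = 0.6693
O = 0.6693 < 0.8 → No.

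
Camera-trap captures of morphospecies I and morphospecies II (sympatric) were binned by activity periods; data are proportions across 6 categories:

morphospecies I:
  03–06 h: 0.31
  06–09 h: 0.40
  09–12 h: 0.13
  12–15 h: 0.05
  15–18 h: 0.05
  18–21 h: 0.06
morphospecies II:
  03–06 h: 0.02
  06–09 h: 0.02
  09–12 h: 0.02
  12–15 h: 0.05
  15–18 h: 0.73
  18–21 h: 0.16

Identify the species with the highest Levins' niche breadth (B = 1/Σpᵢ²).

Σp_Iᵢ² = 0.31² + 0.40² + 0.13² + 0.05² + 0.05² + 0.06² = 0.0961 + 0.1600 + 0.0169 + 0.0025 + 0.0025 + 0.0036 = 0.2816
B_I = 1 / 0.2816 = 3.5511
Σp_IIᵢ² = 0.02² + 0.02² + 0.02² + 0.05² + 0.73² + 0.16² = 0.0004 + 0.0004 + 0.0004 + 0.0025 + 0.5329 + 0.0256 = 0.5622
B_II = 1 / 0.5622 = 1.7787
Highest B → broadest niche (most generalist): morphospecies I (B = 3.55).

morphospecies I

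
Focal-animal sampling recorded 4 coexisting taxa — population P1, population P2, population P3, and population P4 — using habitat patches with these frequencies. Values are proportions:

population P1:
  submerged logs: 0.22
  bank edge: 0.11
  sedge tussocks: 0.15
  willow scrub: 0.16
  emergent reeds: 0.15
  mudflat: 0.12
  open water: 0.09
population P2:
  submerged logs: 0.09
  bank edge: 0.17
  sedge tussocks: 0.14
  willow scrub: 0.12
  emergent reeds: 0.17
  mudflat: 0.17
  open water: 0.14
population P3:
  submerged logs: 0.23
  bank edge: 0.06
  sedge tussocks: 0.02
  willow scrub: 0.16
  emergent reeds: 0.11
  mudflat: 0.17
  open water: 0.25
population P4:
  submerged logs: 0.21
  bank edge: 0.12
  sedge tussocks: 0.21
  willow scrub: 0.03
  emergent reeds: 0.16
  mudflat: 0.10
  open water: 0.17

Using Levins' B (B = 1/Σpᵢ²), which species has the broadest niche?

population P2

Σp_P1ᵢ² = 0.22² + 0.11² + 0.15² + 0.16² + 0.15² + 0.12² + 0.09² = 0.0484 + 0.0121 + 0.0225 + 0.0256 + 0.0225 + 0.0144 + 0.0081 = 0.1536
B_P1 = 1 / 0.1536 = 6.5104
Σp_P2ᵢ² = 0.09² + 0.17² + 0.14² + 0.12² + 0.17² + 0.17² + 0.14² = 0.0081 + 0.0289 + 0.0196 + 0.0144 + 0.0289 + 0.0289 + 0.0196 = 0.1484
B_P2 = 1 / 0.1484 = 6.7385
Σp_P3ᵢ² = 0.23² + 0.06² + 0.02² + 0.16² + 0.11² + 0.17² + 0.25² = 0.0529 + 0.0036 + 0.0004 + 0.0256 + 0.0121 + 0.0289 + 0.0625 = 0.1860
B_P3 = 1 / 0.1860 = 5.3763
Σp_P4ᵢ² = 0.21² + 0.12² + 0.21² + 0.03² + 0.16² + 0.10² + 0.17² = 0.0441 + 0.0144 + 0.0441 + 0.0009 + 0.0256 + 0.0100 + 0.0289 = 0.1680
B_P4 = 1 / 0.1680 = 5.9524
Highest B → broadest niche (most generalist): population P2 (B = 6.74).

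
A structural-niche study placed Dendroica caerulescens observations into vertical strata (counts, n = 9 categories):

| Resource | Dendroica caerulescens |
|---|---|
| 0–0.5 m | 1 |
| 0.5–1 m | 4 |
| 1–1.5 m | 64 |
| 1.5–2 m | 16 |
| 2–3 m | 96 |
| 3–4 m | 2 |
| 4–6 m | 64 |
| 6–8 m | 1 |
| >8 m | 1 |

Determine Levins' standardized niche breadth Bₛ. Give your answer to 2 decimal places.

0.31

Proportions for Dendroica caerulescens (n=249): 1/249=0.0040, 4/249=0.0161, 64/249=0.2570, 16/249=0.0643, 96/249=0.3855, 2/249=0.0080, 64/249=0.2570, 1/249=0.0040, 1/249=0.0040
Σpᵢ² = 0.0040² + 0.0161² + 0.2570² + 0.0643² + 0.3855² + 0.0080² + 0.2570² + 0.0040² + 0.0040² = 0.000016 + 0.000259 + 0.066049 + 0.004134 + 0.148610 + 0.000064 + 0.066049 + 0.000016 + 0.000016 = 0.285213
B = 1 / 0.285213 = 3.5062
Bₛ = (B − 1)/(n − 1) = (3.5062 − 1)/(9 − 1) = 2.5062/8 = 0.3133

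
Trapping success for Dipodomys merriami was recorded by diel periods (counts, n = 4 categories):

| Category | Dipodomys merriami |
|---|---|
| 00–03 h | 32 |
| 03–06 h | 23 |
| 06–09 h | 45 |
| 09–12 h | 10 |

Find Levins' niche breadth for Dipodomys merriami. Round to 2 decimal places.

3.29

Proportions for Dipodomys merriami (n=110): 32/110=0.2909, 23/110=0.2091, 45/110=0.4091, 10/110=0.0909
Σpᵢ² = 0.2909² + 0.2091² + 0.4091² + 0.0909² = 0.084623 + 0.043723 + 0.167363 + 0.008263 = 0.303972
B = 1 / 0.303972 = 3.2898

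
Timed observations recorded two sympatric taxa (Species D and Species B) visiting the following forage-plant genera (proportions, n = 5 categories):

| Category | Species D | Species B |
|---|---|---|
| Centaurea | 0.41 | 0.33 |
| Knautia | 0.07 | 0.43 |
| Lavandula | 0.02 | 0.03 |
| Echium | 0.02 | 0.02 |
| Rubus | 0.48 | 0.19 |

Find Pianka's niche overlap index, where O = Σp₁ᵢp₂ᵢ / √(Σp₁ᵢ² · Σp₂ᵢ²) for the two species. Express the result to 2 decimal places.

0.70

Σ p₁ᵢp₂ᵢ = 0.1353 + 0.0301 + 0.0006 + 0.0004 + 0.0912 = 0.2576
Σp_1ᵢ² = 0.41² + 0.07² + 0.02² + 0.02² + 0.48² = 0.1681 + 0.0049 + 0.0004 + 0.0004 + 0.2304 = 0.4042
Σp_2ᵢ² = 0.33² + 0.43² + 0.03² + 0.02² + 0.19² = 0.1089 + 0.1849 + 0.0009 + 0.0004 + 0.0361 = 0.3312
O = 0.2576 / √(0.4042 × 0.3312) = 0.2576 / 0.36588 = 0.7041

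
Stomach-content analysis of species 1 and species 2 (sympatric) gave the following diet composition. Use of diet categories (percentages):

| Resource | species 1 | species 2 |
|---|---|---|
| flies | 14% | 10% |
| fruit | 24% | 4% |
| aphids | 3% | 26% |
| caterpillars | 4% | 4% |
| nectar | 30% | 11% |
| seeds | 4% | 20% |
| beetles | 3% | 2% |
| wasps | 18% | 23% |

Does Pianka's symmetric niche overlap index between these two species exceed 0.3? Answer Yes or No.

Yes

Convert percentages to proportions (divide by 100).
Σ p₁ᵢp₂ᵢ = 0.0140 + 0.0096 + 0.0078 + 0.0016 + 0.0330 + 0.0080 + 0.0006 + 0.0414 = 0.1160
Σp_1ᵢ² = 0.14² + 0.24² + 0.03² + 0.04² + 0.30² + 0.04² + 0.03² + 0.18² = 0.0196 + 0.0576 + 0.0009 + 0.0016 + 0.0900 + 0.0016 + 0.0009 + 0.0324 = 0.2046
Σp_2ᵢ² = 0.10² + 0.04² + 0.26² + 0.04² + 0.11² + 0.20² + 0.02² + 0.23² = 0.0100 + 0.0016 + 0.0676 + 0.0016 + 0.0121 + 0.0400 + 0.0004 + 0.0529 = 0.1862
O = 0.1160 / √(0.2046 × 0.1862) = 0.1160 / 0.19518 = 0.5943
O = 0.5943 > 0.3 → Yes.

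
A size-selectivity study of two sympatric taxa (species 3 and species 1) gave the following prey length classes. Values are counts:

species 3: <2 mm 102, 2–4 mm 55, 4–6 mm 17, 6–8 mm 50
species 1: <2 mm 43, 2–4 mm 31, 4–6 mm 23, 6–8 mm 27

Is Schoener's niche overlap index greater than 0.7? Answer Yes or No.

Yes

Proportions for species 3 (n=224): 102/224=0.4554, 55/224=0.2455, 17/224=0.0759, 50/224=0.2232
Proportions for species 1 (n=124): 43/124=0.3468, 31/124=0.2500, 23/124=0.1855, 27/124=0.2177
Σ|p₁ᵢ − p₂ᵢ| = 0.1086 + 0.0045 + 0.1096 + 0.0055 = 0.2282
D = 1 − ½ × 0.2282 = 1 − 0.11410 = 0.88590
D = 0.88590 > 0.7 → Yes.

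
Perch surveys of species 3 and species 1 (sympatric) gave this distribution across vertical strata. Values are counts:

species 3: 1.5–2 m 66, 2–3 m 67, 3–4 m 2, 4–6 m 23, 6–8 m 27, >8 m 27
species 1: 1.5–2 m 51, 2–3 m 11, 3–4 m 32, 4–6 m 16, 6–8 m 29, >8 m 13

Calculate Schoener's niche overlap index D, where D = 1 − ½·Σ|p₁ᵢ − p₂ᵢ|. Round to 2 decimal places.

0.71

Proportions for species 3 (n=212): 66/212=0.3113, 67/212=0.3160, 2/212=0.0094, 23/212=0.1085, 27/212=0.1274, 27/212=0.1274
Proportions for species 1 (n=152): 51/152=0.3355, 11/152=0.0724, 32/152=0.2105, 16/152=0.1053, 29/152=0.1908, 13/152=0.0855
Σ|p₁ᵢ − p₂ᵢ| = 0.0242 + 0.2436 + 0.2011 + 0.0032 + 0.0634 + 0.0419 = 0.5774
D = 1 − ½ × 0.5774 = 1 − 0.28870 = 0.71130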